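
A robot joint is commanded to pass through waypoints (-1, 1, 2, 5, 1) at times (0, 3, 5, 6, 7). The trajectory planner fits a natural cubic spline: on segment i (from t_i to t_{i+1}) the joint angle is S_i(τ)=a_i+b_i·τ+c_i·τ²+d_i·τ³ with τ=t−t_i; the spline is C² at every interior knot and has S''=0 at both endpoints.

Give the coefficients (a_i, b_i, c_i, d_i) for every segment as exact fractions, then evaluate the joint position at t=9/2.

  seg 0: a=-1 b=1537/1284 c=0 d=-227/3852
  seg 1: a=1 b=-253/642 c=-227/428 d=1255/2568
  seg 2: a=2 b=1075/321 c=257/107 d=-883/321
  seg 3: a=5 b=-32/321 c=-626/107 d=626/321
S(9/2) = 5923/6848

Δ: Δ0=2/3, Δ1=1/2, Δ2=3, Δ3=-4
row 1: diag=10, rhs=-1; c'=1/5, d'=-1/10
row 2: denom=6−2·1/5=28/5; d'=(15−2·-1/10)/(28/5)=19/7
row 3: denom=4−1·5/28=107/28; d'=(-42−1·19/7)/(107/28)=-1252/107
back: M3=-1252/107
back: M2=19/7−5/28·-1252/107=514/107
back: M1=-1/10−1/5·514/107=-227/214
M: M0=0, M1=-227/214, M2=514/107, M3=-1252/107, M4=0
seg 0: a=-1, c=M0/2=0, d=(M1−M0)/(6·3)=-227/3852, b=Δ0−h0·(2M0+M1)/6=1537/1284
seg 1: a=1, c=M1/2=-227/428, d=(M2−M1)/(6·2)=1255/2568, b=Δ1−h1·(2M1+M2)/6=-253/642
seg 2: a=2, c=M2/2=257/107, d=(M3−M2)/(6·1)=-883/321, b=Δ2−h2·(2M2+M3)/6=1075/321
seg 3: a=5, c=M3/2=-626/107, d=(M4−M3)/(6·1)=626/321, b=Δ3−h3·(2M3+M4)/6=-32/321
t_q=9/2 → seg 1, τ=3/2; S=1+-253/642·τ+-227/428·τ²+1255/2568·τ³=5923/6848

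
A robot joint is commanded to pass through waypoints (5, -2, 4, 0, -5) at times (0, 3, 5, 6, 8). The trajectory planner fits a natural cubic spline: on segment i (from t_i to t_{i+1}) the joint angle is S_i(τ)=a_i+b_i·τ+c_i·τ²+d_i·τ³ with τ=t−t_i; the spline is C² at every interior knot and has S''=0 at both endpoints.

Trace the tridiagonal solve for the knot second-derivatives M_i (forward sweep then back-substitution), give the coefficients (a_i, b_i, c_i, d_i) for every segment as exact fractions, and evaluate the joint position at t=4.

  seg 0: a=5 b=-4745/978 c=0 d=821/2934
  seg 1: a=-2 b=1322/489 c=821/326 d=-1159/978
  seg 2: a=4 b=-706/489 c=-1497/326 d=1991/978
  seg 3: a=0 b=-4421/978 c=247/163 d=-247/978
S(4) = 332/163

Δ: Δ0=-7/3, Δ1=3, Δ2=-4, Δ3=-5/2
row 1: diag=10, rhs=32; c'=1/5, d'=16/5
row 2: denom=6−2·1/5=28/5; d'=(-42−2·16/5)/(28/5)=-121/14
row 3: denom=6−1·5/28=163/28; d'=(9−1·-121/14)/(163/28)=494/163
back: M3=494/163
back: M2=-121/14−5/28·494/163=-1497/163
back: M1=16/5−1/5·-1497/163=821/163
M: M0=0, M1=821/163, M2=-1497/163, M3=494/163, M4=0
seg 0: a=5, c=M0/2=0, d=(M1−M0)/(6·3)=821/2934, b=Δ0−h0·(2M0+M1)/6=-4745/978
seg 1: a=-2, c=M1/2=821/326, d=(M2−M1)/(6·2)=-1159/978, b=Δ1−h1·(2M1+M2)/6=1322/489
seg 2: a=4, c=M2/2=-1497/326, d=(M3−M2)/(6·1)=1991/978, b=Δ2−h2·(2M2+M3)/6=-706/489
seg 3: a=0, c=M3/2=247/163, d=(M4−M3)/(6·2)=-247/978, b=Δ3−h3·(2M3+M4)/6=-4421/978
t_q=4 → seg 1, τ=1; S=-2+1322/489·τ+821/326·τ²+-1159/978·τ³=332/163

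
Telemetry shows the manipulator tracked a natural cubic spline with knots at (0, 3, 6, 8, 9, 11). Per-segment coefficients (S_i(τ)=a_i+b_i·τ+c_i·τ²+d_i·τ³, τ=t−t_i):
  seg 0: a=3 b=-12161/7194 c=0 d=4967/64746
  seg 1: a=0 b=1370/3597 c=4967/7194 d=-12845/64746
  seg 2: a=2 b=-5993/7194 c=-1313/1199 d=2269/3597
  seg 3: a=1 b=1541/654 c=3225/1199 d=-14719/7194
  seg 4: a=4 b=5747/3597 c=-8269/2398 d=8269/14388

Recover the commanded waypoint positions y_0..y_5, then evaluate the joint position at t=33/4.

y_0=3 y_1=0 y_2=2 y_3=1 y_4=4 y_5=-2
S(33/4) = 264771/153472

y_0 = S_0(0) = a_0 = 3
y_1 = S_1(0) = a_1 = 0
y_2 = S_2(0) = a_2 = 2
y_3 = S_3(0) = a_3 = 1
y_4 = S_4(0) = a_4 = 4
y_5 = S_4(2) = -2
t_q=33/4 is in segment 3 (τ=1/4); S_3(τ)=264771/153472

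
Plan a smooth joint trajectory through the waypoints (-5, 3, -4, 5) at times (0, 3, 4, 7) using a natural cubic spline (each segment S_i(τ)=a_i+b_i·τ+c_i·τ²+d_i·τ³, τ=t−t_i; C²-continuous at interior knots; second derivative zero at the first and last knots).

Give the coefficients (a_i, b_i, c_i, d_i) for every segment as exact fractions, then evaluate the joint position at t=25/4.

  seg 0: a=-5 b=430/63 c=0 d=-262/567
  seg 1: a=3 b=-356/63 c=-262/63 d=59/21
  seg 2: a=-4 b=-349/63 c=269/63 d=-269/567
S(25/4) = -113/448

Δ: Δ0=8/3, Δ1=-7, Δ2=3
row 1: diag=8, rhs=-58; c'=1/8, d'=-29/4
row 2: denom=8−1·1/8=63/8; d'=(60−1·-29/4)/(63/8)=538/63
back: M2=538/63
back: M1=-29/4−1/8·538/63=-524/63
M: M0=0, M1=-524/63, M2=538/63, M3=0
seg 0: a=-5, c=M0/2=0, d=(M1−M0)/(6·3)=-262/567, b=Δ0−h0·(2M0+M1)/6=430/63
seg 1: a=3, c=M1/2=-262/63, d=(M2−M1)/(6·1)=59/21, b=Δ1−h1·(2M1+M2)/6=-356/63
seg 2: a=-4, c=M2/2=269/63, d=(M3−M2)/(6·3)=-269/567, b=Δ2−h2·(2M2+M3)/6=-349/63
t_q=25/4 → seg 2, τ=9/4; S=-4+-349/63·τ+269/63·τ²+-269/567·τ³=-113/448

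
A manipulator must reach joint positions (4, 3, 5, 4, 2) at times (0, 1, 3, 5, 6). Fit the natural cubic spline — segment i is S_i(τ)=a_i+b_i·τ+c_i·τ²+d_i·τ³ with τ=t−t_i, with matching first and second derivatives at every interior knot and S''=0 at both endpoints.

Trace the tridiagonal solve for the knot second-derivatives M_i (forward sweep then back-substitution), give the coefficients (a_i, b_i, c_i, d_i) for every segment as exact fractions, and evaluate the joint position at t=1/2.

  seg 0: a=4 b=-17/12 c=0 d=5/12
  seg 1: a=3 b=-1/6 c=5/4 d=-1/3
  seg 2: a=5 b=5/6 c=-3/4 d=1/24
  seg 3: a=4 b=-5/3 c=-1/2 d=1/6
S(1/2) = 107/32

Δ: Δ0=-1, Δ1=1, Δ2=-1/2, Δ3=-2
row 1: diag=6, rhs=12; c'=1/3, d'=2
row 2: denom=8−2·1/3=22/3; d'=(-9−2·2)/(22/3)=-39/22
row 3: denom=6−2·3/11=60/11; d'=(-9−2·-39/22)/(60/11)=-1
back: M3=-1
back: M2=-39/22−3/11·-1=-3/2
back: M1=2−1/3·-3/2=5/2
M: M0=0, M1=5/2, M2=-3/2, M3=-1, M4=0
seg 0: a=4, c=M0/2=0, d=(M1−M0)/(6·1)=5/12, b=Δ0−h0·(2M0+M1)/6=-17/12
seg 1: a=3, c=M1/2=5/4, d=(M2−M1)/(6·2)=-1/3, b=Δ1−h1·(2M1+M2)/6=-1/6
seg 2: a=5, c=M2/2=-3/4, d=(M3−M2)/(6·2)=1/24, b=Δ2−h2·(2M2+M3)/6=5/6
seg 3: a=4, c=M3/2=-1/2, d=(M4−M3)/(6·1)=1/6, b=Δ3−h3·(2M3+M4)/6=-5/3
t_q=1/2 → seg 0, τ=1/2; S=4+-17/12·τ+0·τ²+5/12·τ³=107/32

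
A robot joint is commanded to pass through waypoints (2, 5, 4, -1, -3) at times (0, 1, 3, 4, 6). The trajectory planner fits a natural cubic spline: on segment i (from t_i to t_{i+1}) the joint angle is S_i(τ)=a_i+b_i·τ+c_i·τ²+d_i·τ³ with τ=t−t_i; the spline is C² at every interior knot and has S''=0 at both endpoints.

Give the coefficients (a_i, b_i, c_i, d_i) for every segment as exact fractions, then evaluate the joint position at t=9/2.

Δ: Δ0=3, Δ1=-1/2, Δ2=-5, Δ3=-1
row 1: diag=6, rhs=-21; c'=1/3, d'=-7/2
row 2: denom=6−2·1/3=16/3; d'=(-27−2·-7/2)/(16/3)=-15/4
row 3: denom=6−1·3/16=93/16; d'=(24−1·-15/4)/(93/16)=148/31
back: M3=148/31
back: M2=-15/4−3/16·148/31=-144/31
back: M1=-7/2−1/3·-144/31=-121/62
M: M0=0, M1=-121/62, M2=-144/31, M3=148/31, M4=0
seg 0: a=2, c=M0/2=0, d=(M1−M0)/(6·1)=-121/372, b=Δ0−h0·(2M0+M1)/6=1237/372
seg 1: a=5, c=M1/2=-121/124, d=(M2−M1)/(6·2)=-167/744, b=Δ1−h1·(2M1+M2)/6=437/186
seg 2: a=4, c=M2/2=-72/31, d=(M3−M2)/(6·1)=146/93, b=Δ2−h2·(2M2+M3)/6=-395/93
seg 3: a=-1, c=M3/2=74/31, d=(M4−M3)/(6·2)=-37/93, b=Δ3−h3·(2M3+M4)/6=-389/93
t_q=9/2 → seg 3, τ=1/2; S=-1+-389/93·τ+74/31·τ²+-37/93·τ³=-631/248

  seg 0: a=2 b=1237/372 c=0 d=-121/372
  seg 1: a=5 b=437/186 c=-121/124 d=-167/744
  seg 2: a=4 b=-395/93 c=-72/31 d=146/93
  seg 3: a=-1 b=-389/93 c=74/31 d=-37/93
S(9/2) = -631/248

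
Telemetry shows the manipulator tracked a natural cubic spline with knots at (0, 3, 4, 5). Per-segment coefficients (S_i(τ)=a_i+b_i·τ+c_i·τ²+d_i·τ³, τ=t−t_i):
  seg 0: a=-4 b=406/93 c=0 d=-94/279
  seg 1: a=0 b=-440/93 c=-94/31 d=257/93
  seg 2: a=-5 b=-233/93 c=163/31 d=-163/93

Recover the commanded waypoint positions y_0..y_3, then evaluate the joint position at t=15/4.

y_0 = S_0(0) = a_0 = -4
y_1 = S_1(0) = a_1 = 0
y_2 = S_2(0) = a_2 = -5
y_3 = S_2(1) = -4
t_q=15/4 is in segment 1 (τ=3/4); S_1(τ)=-8111/1984

y_0=-4 y_1=0 y_2=-5 y_3=-4
S(15/4) = -8111/1984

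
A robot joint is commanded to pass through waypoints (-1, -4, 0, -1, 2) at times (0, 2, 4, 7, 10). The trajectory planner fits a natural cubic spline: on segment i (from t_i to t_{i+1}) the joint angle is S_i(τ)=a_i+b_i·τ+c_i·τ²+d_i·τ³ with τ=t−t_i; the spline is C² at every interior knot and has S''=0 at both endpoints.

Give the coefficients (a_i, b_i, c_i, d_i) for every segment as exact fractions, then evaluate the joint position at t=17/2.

Δ: Δ0=-3/2, Δ1=2, Δ2=-1/3, Δ3=1
row 1: diag=8, rhs=21; c'=1/4, d'=21/8
row 2: denom=10−2·1/4=19/2; d'=(-14−2·21/8)/(19/2)=-77/38
row 3: denom=12−3·6/19=210/19; d'=(8−3·-77/38)/(210/19)=107/84
back: M3=107/84
back: M2=-77/38−6/19·107/84=-17/7
back: M1=21/8−1/4·-17/7=181/56
M: M0=0, M1=181/56, M2=-17/7, M3=107/84, M4=0
seg 0: a=-1, c=M0/2=0, d=(M1−M0)/(6·2)=181/672, b=Δ0−h0·(2M0+M1)/6=-433/168
seg 1: a=-4, c=M1/2=181/112, d=(M2−M1)/(6·2)=-317/672, b=Δ1−h1·(2M1+M2)/6=55/84
seg 2: a=0, c=M2/2=-17/14, d=(M3−M2)/(6·3)=311/1512, b=Δ2−h2·(2M2+M3)/6=35/24
seg 3: a=-1, c=M3/2=107/168, d=(M4−M3)/(6·3)=-107/1512, b=Δ3−h3·(2M3+M4)/6=-23/84
t_q=17/2 → seg 3, τ=3/2; S=-1+-23/84·τ+107/168·τ²+-107/1512·τ³=-97/448

  seg 0: a=-1 b=-433/168 c=0 d=181/672
  seg 1: a=-4 b=55/84 c=181/112 d=-317/672
  seg 2: a=0 b=35/24 c=-17/14 d=311/1512
  seg 3: a=-1 b=-23/84 c=107/168 d=-107/1512
S(17/2) = -97/448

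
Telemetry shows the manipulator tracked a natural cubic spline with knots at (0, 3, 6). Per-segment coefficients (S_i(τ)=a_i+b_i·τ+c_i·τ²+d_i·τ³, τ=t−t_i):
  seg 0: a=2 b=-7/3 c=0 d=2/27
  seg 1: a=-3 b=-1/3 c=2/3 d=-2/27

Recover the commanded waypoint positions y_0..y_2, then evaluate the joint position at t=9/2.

y_0=2 y_1=-3 y_2=0
S(9/2) = -9/4

y_0 = S_0(0) = a_0 = 2
y_1 = S_1(0) = a_1 = -3
y_2 = S_1(3) = 0
t_q=9/2 is in segment 1 (τ=3/2); S_1(τ)=-9/4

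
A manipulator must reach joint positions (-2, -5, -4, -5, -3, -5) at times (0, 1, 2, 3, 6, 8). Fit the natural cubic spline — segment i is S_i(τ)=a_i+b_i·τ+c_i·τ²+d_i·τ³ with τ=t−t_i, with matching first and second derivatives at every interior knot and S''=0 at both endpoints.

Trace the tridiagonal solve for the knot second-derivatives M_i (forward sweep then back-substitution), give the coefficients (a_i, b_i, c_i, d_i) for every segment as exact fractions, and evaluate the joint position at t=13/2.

  seg 0: a=-2 b=-13004/3075 c=0 d=3779/3075
  seg 1: a=-5 b=-1667/3075 c=3779/1025 d=-1319/615
  seg 2: a=-4 b=1222/3075 c=-2816/1025 d=4151/3075
  seg 3: a=-5 b=-3221/3075 c=267/205 d=-2248/9225
  seg 4: a=-3 b=577/3075 c=-913/1025 d=913/6150
S(13/2) = -51009/16400

Δ: Δ0=-3, Δ1=1, Δ2=-1, Δ3=2/3, Δ4=-1
row 1: diag=4, rhs=24; c'=1/4, d'=6
row 2: denom=4−1·1/4=15/4; d'=(-12−1·6)/(15/4)=-24/5
row 3: denom=8−1·4/15=116/15; d'=(10−1·-24/5)/(116/15)=111/58
row 4: denom=10−3·45/116=1025/116; d'=(-10−3·111/58)/(1025/116)=-1826/1025
back: M4=-1826/1025
back: M3=111/58−45/116·-1826/1025=534/205
back: M2=-24/5−4/15·534/205=-5632/1025
back: M1=6−1/4·-5632/1025=7558/1025
M: M0=0, M1=7558/1025, M2=-5632/1025, M3=534/205, M4=-1826/1025, M5=0
seg 0: a=-2, c=M0/2=0, d=(M1−M0)/(6·1)=3779/3075, b=Δ0−h0·(2M0+M1)/6=-13004/3075
seg 1: a=-5, c=M1/2=3779/1025, d=(M2−M1)/(6·1)=-1319/615, b=Δ1−h1·(2M1+M2)/6=-1667/3075
seg 2: a=-4, c=M2/2=-2816/1025, d=(M3−M2)/(6·1)=4151/3075, b=Δ2−h2·(2M2+M3)/6=1222/3075
seg 3: a=-5, c=M3/2=267/205, d=(M4−M3)/(6·3)=-2248/9225, b=Δ3−h3·(2M3+M4)/6=-3221/3075
seg 4: a=-3, c=M4/2=-913/1025, d=(M5−M4)/(6·2)=913/6150, b=Δ4−h4·(2M4+M5)/6=577/3075
t_q=13/2 → seg 4, τ=1/2; S=-3+577/3075·τ+-913/1025·τ²+913/6150·τ³=-51009/16400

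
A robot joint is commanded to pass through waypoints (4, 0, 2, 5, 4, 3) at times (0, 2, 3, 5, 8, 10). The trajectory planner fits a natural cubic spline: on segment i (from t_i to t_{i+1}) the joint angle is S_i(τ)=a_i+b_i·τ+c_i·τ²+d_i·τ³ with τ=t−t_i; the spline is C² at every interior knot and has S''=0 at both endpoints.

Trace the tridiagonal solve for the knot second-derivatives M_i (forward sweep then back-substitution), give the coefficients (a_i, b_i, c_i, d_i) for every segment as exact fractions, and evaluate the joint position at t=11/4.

  seg 0: a=4 b=-29873/8835 c=0 d=12203/35340
  seg 1: a=0 b=6736/8835 c=12203/5890 d=-14741/17670
  seg 2: a=2 b=42467/17670 c=-1269/2945 d=-367/35340
  seg 3: a=5 b=9809/17670 c=-581/1178 d=1741/26505
  seg 4: a=4 b=-11143/17670 c=577/5890 d=-577/35340
S(11/4) = 522191/376960

Δ: Δ0=-2, Δ1=2, Δ2=3/2, Δ3=-1/3, Δ4=-1/2
row 1: diag=6, rhs=24; c'=1/6, d'=4
row 2: denom=6−1·1/6=35/6; d'=(-3−1·4)/(35/6)=-6/5
row 3: denom=10−2·12/35=326/35; d'=(-11−2·-6/5)/(326/35)=-301/326
row 4: denom=10−3·105/326=2945/326; d'=(-1−3·-301/326)/(2945/326)=577/2945
back: M4=577/2945
back: M3=-301/326−105/326·577/2945=-581/589
back: M2=-6/5−12/35·-581/589=-2538/2945
back: M1=4−1/6·-2538/2945=12203/2945
M: M0=0, M1=12203/2945, M2=-2538/2945, M3=-581/589, M4=577/2945, M5=0
seg 0: a=4, c=M0/2=0, d=(M1−M0)/(6·2)=12203/35340, b=Δ0−h0·(2M0+M1)/6=-29873/8835
seg 1: a=0, c=M1/2=12203/5890, d=(M2−M1)/(6·1)=-14741/17670, b=Δ1−h1·(2M1+M2)/6=6736/8835
seg 2: a=2, c=M2/2=-1269/2945, d=(M3−M2)/(6·2)=-367/35340, b=Δ2−h2·(2M2+M3)/6=42467/17670
seg 3: a=5, c=M3/2=-581/1178, d=(M4−M3)/(6·3)=1741/26505, b=Δ3−h3·(2M3+M4)/6=9809/17670
seg 4: a=4, c=M4/2=577/5890, d=(M5−M4)/(6·2)=-577/35340, b=Δ4−h4·(2M4+M5)/6=-11143/17670
t_q=11/4 → seg 1, τ=3/4; S=0+6736/8835·τ+12203/5890·τ²+-14741/17670·τ³=522191/376960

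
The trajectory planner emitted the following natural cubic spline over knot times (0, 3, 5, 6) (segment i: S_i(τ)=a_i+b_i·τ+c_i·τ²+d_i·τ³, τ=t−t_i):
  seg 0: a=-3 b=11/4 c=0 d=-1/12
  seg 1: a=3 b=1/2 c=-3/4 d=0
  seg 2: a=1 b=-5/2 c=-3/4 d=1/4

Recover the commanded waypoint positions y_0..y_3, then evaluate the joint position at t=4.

y_0 = S_0(0) = a_0 = -3
y_1 = S_1(0) = a_1 = 3
y_2 = S_2(0) = a_2 = 1
y_3 = S_2(1) = -2
t_q=4 is in segment 1 (τ=1); S_1(τ)=11/4

y_0=-3 y_1=3 y_2=1 y_3=-2
S(4) = 11/4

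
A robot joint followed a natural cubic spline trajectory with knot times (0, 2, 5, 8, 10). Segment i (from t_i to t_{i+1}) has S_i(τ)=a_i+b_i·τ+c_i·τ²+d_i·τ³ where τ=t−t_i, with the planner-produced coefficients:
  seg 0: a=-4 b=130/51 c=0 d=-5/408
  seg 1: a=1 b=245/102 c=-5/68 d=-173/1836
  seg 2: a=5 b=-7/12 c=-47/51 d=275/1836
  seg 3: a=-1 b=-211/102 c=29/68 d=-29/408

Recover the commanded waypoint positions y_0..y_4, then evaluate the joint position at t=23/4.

y_0 = S_0(0) = a_0 = -4
y_1 = S_1(0) = a_1 = 1
y_2 = S_2(0) = a_2 = 5
y_3 = S_3(0) = a_3 = -1
y_4 = S_3(2) = -4
t_q=23/4 is in segment 2 (τ=3/4); S_2(τ)=17875/4352

y_0=-4 y_1=1 y_2=5 y_3=-1 y_4=-4
S(23/4) = 17875/4352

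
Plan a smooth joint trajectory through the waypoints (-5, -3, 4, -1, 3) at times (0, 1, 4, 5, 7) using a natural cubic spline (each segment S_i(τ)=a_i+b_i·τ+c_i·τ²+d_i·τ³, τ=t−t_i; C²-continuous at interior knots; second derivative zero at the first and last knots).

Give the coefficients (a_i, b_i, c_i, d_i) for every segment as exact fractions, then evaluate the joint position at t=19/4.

  seg 0: a=-5 b=31/21 c=0 d=11/21
  seg 1: a=-3 b=64/21 c=11/7 d=-38/63
  seg 2: a=4 b=-80/21 c=-27/7 d=8/3
  seg 3: a=-1 b=-74/21 c=29/7 d=-29/42
S(19/4) = 11/112

Δ: Δ0=2, Δ1=7/3, Δ2=-5, Δ3=2
row 1: diag=8, rhs=2; c'=3/8, d'=1/4
row 2: denom=8−3·3/8=55/8; d'=(-44−3·1/4)/(55/8)=-358/55
row 3: denom=6−1·8/55=322/55; d'=(42−1·-358/55)/(322/55)=58/7
back: M3=58/7
back: M2=-358/55−8/55·58/7=-54/7
back: M1=1/4−3/8·-54/7=22/7
M: M0=0, M1=22/7, M2=-54/7, M3=58/7, M4=0
seg 0: a=-5, c=M0/2=0, d=(M1−M0)/(6·1)=11/21, b=Δ0−h0·(2M0+M1)/6=31/21
seg 1: a=-3, c=M1/2=11/7, d=(M2−M1)/(6·3)=-38/63, b=Δ1−h1·(2M1+M2)/6=64/21
seg 2: a=4, c=M2/2=-27/7, d=(M3−M2)/(6·1)=8/3, b=Δ2−h2·(2M2+M3)/6=-80/21
seg 3: a=-1, c=M3/2=29/7, d=(M4−M3)/(6·2)=-29/42, b=Δ3−h3·(2M3+M4)/6=-74/21
t_q=19/4 → seg 2, τ=3/4; S=4+-80/21·τ+-27/7·τ²+8/3·τ³=11/112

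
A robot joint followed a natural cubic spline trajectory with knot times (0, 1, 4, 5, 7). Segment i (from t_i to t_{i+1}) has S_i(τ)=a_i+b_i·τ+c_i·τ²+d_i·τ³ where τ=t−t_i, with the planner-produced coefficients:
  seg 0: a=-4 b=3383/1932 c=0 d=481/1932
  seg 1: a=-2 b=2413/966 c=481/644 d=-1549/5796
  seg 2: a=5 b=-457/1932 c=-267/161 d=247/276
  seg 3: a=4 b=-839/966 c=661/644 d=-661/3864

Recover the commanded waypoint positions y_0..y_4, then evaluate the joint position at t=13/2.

y_0 = S_0(0) = a_0 = -4
y_1 = S_1(0) = a_1 = -2
y_2 = S_2(0) = a_2 = 5
y_3 = S_3(0) = a_3 = 4
y_4 = S_3(2) = 5
t_q=13/2 is in segment 3 (τ=3/2); S_3(τ)=45639/10304

y_0=-4 y_1=-2 y_2=5 y_3=4 y_4=5
S(13/2) = 45639/10304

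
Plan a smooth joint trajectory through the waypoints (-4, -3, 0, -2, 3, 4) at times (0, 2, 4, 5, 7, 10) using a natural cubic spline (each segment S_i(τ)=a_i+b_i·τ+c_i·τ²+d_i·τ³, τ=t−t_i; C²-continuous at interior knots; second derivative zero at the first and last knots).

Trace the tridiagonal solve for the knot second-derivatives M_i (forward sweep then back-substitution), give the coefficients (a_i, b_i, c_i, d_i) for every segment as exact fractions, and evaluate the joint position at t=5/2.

  seg 0: a=-4 b=-331/1788 c=0 d=1225/7152
  seg 1: a=-3 b=836/447 c=1225/1192 d=-4337/7152
  seg 2: a=0 b=-2317/1788 c=-389/149 d=3409/1788
  seg 3: a=-2 b=-713/894 c=1853/596 d=-2611/3576
  seg 4: a=3 b=1286/447 c=-379/298 d=379/2682
S(5/2) = -35927/19072

Δ: Δ0=1/2, Δ1=3/2, Δ2=-2, Δ3=5/2, Δ4=1/3
row 1: diag=8, rhs=6; c'=1/4, d'=3/4
row 2: denom=6−2·1/4=11/2; d'=(-21−2·3/4)/(11/2)=-45/11
row 3: denom=6−1·2/11=64/11; d'=(27−1·-45/11)/(64/11)=171/32
row 4: denom=10−2·11/32=149/16; d'=(-13−2·171/32)/(149/16)=-379/149
back: M4=-379/149
back: M3=171/32−11/32·-379/149=1853/298
back: M2=-45/11−2/11·1853/298=-778/149
back: M1=3/4−1/4·-778/149=1225/596
M: M0=0, M1=1225/596, M2=-778/149, M3=1853/298, M4=-379/149, M5=0
seg 0: a=-4, c=M0/2=0, d=(M1−M0)/(6·2)=1225/7152, b=Δ0−h0·(2M0+M1)/6=-331/1788
seg 1: a=-3, c=M1/2=1225/1192, d=(M2−M1)/(6·2)=-4337/7152, b=Δ1−h1·(2M1+M2)/6=836/447
seg 2: a=0, c=M2/2=-389/149, d=(M3−M2)/(6·1)=3409/1788, b=Δ2−h2·(2M2+M3)/6=-2317/1788
seg 3: a=-2, c=M3/2=1853/596, d=(M4−M3)/(6·2)=-2611/3576, b=Δ3−h3·(2M3+M4)/6=-713/894
seg 4: a=3, c=M4/2=-379/298, d=(M5−M4)/(6·3)=379/2682, b=Δ4−h4·(2M4+M5)/6=1286/447
t_q=5/2 → seg 1, τ=1/2; S=-3+836/447·τ+1225/1192·τ²+-4337/7152·τ³=-35927/19072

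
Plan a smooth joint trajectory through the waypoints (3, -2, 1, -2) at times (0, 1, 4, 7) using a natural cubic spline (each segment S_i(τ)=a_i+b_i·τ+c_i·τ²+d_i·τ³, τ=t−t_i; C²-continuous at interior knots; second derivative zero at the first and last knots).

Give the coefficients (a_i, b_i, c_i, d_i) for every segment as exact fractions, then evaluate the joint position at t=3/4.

  seg 0: a=3 b=-171/29 c=0 d=26/29
  seg 1: a=-2 b=-93/29 c=78/29 d=-112/261
  seg 2: a=1 b=39/29 c=-34/29 d=34/261
S(3/4) = -969/928

Δ: Δ0=-5, Δ1=1, Δ2=-1
row 1: diag=8, rhs=36; c'=3/8, d'=9/2
row 2: denom=12−3·3/8=87/8; d'=(-12−3·9/2)/(87/8)=-68/29
back: M2=-68/29
back: M1=9/2−3/8·-68/29=156/29
M: M0=0, M1=156/29, M2=-68/29, M3=0
seg 0: a=3, c=M0/2=0, d=(M1−M0)/(6·1)=26/29, b=Δ0−h0·(2M0+M1)/6=-171/29
seg 1: a=-2, c=M1/2=78/29, d=(M2−M1)/(6·3)=-112/261, b=Δ1−h1·(2M1+M2)/6=-93/29
seg 2: a=1, c=M2/2=-34/29, d=(M3−M2)/(6·3)=34/261, b=Δ2−h2·(2M2+M3)/6=39/29
t_q=3/4 → seg 0, τ=3/4; S=3+-171/29·τ+0·τ²+26/29·τ³=-969/928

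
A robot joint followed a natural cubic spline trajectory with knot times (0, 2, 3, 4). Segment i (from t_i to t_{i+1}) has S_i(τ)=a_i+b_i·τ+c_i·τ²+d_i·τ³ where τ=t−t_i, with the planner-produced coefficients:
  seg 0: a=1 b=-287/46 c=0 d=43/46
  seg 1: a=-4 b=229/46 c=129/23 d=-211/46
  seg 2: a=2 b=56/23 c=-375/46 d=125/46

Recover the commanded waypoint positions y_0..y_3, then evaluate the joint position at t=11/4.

y_0 = S_0(0) = a_0 = 1
y_1 = S_1(0) = a_1 = -4
y_2 = S_2(0) = a_2 = 2
y_3 = S_2(1) = -1
t_q=11/4 is in segment 1 (τ=3/4); S_1(τ)=2807/2944

y_0=1 y_1=-4 y_2=2 y_3=-1
S(11/4) = 2807/2944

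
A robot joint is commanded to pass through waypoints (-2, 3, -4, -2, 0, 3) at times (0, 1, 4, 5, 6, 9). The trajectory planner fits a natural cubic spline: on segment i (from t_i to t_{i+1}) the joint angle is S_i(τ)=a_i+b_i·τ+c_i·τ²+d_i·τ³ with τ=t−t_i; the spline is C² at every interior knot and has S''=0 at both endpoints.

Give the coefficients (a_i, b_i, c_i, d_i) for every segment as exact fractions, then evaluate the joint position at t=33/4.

  seg 0: a=-2 b=3455/547 c=0 d=-720/547
  seg 1: a=3 b=1295/547 c=-2160/547 d=11726/14769
  seg 2: a=-4 b=61/547 c=5246/1641 d=-2147/1641
  seg 3: a=-2 b=4234/1641 c=-1195/1641 d=81/547
  seg 4: a=0 b=2573/1641 c=-466/1641 d=466/14769
S(33/4) = 42879/17504

Δ: Δ0=5, Δ1=-7/3, Δ2=2, Δ3=2, Δ4=1
row 1: diag=8, rhs=-44; c'=3/8, d'=-11/2
row 2: denom=8−3·3/8=55/8; d'=(26−3·-11/2)/(55/8)=68/11
row 3: denom=4−1·8/55=212/55; d'=(0−1·68/11)/(212/55)=-85/53
row 4: denom=8−1·55/212=1641/212; d'=(-6−1·-85/53)/(1641/212)=-932/1641
back: M4=-932/1641
back: M3=-85/53−55/212·-932/1641=-2390/1641
back: M2=68/11−8/55·-2390/1641=10492/1641
back: M1=-11/2−3/8·10492/1641=-4320/547
M: M0=0, M1=-4320/547, M2=10492/1641, M3=-2390/1641, M4=-932/1641, M5=0
seg 0: a=-2, c=M0/2=0, d=(M1−M0)/(6·1)=-720/547, b=Δ0−h0·(2M0+M1)/6=3455/547
seg 1: a=3, c=M1/2=-2160/547, d=(M2−M1)/(6·3)=11726/14769, b=Δ1−h1·(2M1+M2)/6=1295/547
seg 2: a=-4, c=M2/2=5246/1641, d=(M3−M2)/(6·1)=-2147/1641, b=Δ2−h2·(2M2+M3)/6=61/547
seg 3: a=-2, c=M3/2=-1195/1641, d=(M4−M3)/(6·1)=81/547, b=Δ3−h3·(2M3+M4)/6=4234/1641
seg 4: a=0, c=M4/2=-466/1641, d=(M5−M4)/(6·3)=466/14769, b=Δ4−h4·(2M4+M5)/6=2573/1641
t_q=33/4 → seg 4, τ=9/4; S=0+2573/1641·τ+-466/1641·τ²+466/14769·τ³=42879/17504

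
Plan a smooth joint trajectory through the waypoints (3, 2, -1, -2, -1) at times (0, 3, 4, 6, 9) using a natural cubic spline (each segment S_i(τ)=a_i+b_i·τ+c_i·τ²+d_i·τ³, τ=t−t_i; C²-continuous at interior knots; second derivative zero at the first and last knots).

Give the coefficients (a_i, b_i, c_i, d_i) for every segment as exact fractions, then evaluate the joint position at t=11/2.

  seg 0: a=3 b=62/73 c=0 d=-259/1971
  seg 1: a=2 b=-197/73 c=-259/219 d=193/219
  seg 2: a=-1 b=-530/219 c=320/219 d=-439/1752
  seg 3: a=-2 b=61/146 c=-37/876 d=37/7884
S(11/2) = -10223/4672

Δ: Δ0=-1/3, Δ1=-3, Δ2=-1/2, Δ3=1/3
row 1: diag=8, rhs=-16; c'=1/8, d'=-2
row 2: denom=6−1·1/8=47/8; d'=(15−1·-2)/(47/8)=136/47
row 3: denom=10−2·16/47=438/47; d'=(5−2·136/47)/(438/47)=-37/438
back: M3=-37/438
back: M2=136/47−16/47·-37/438=640/219
back: M1=-2−1/8·640/219=-518/219
M: M0=0, M1=-518/219, M2=640/219, M3=-37/438, M4=0
seg 0: a=3, c=M0/2=0, d=(M1−M0)/(6·3)=-259/1971, b=Δ0−h0·(2M0+M1)/6=62/73
seg 1: a=2, c=M1/2=-259/219, d=(M2−M1)/(6·1)=193/219, b=Δ1−h1·(2M1+M2)/6=-197/73
seg 2: a=-1, c=M2/2=320/219, d=(M3−M2)/(6·2)=-439/1752, b=Δ2−h2·(2M2+M3)/6=-530/219
seg 3: a=-2, c=M3/2=-37/876, d=(M4−M3)/(6·3)=37/7884, b=Δ3−h3·(2M3+M4)/6=61/146
t_q=11/2 → seg 2, τ=3/2; S=-1+-530/219·τ+320/219·τ²+-439/1752·τ³=-10223/4672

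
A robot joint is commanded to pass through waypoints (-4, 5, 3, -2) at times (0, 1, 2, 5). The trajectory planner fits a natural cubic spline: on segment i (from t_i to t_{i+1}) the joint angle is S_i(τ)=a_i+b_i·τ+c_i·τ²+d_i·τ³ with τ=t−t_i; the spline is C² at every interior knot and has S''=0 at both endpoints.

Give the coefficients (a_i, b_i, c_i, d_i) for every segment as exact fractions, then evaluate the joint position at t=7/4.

Δ: Δ0=9, Δ1=-2, Δ2=-5/3
row 1: diag=4, rhs=-66; c'=1/4, d'=-33/2
row 2: denom=8−1·1/4=31/4; d'=(2−1·-33/2)/(31/4)=74/31
back: M2=74/31
back: M1=-33/2−1/4·74/31=-530/31
M: M0=0, M1=-530/31, M2=74/31, M3=0
seg 0: a=-4, c=M0/2=0, d=(M1−M0)/(6·1)=-265/93, b=Δ0−h0·(2M0+M1)/6=1102/93
seg 1: a=5, c=M1/2=-265/31, d=(M2−M1)/(6·1)=302/93, b=Δ1−h1·(2M1+M2)/6=307/93
seg 2: a=3, c=M2/2=37/31, d=(M3−M2)/(6·3)=-37/279, b=Δ2−h2·(2M2+M3)/6=-377/93
t_q=7/4 → seg 1, τ=3/4; S=5+307/93·τ+-265/31·τ²+302/93·τ³=4005/992

  seg 0: a=-4 b=1102/93 c=0 d=-265/93
  seg 1: a=5 b=307/93 c=-265/31 d=302/93
  seg 2: a=3 b=-377/93 c=37/31 d=-37/279
S(7/4) = 4005/992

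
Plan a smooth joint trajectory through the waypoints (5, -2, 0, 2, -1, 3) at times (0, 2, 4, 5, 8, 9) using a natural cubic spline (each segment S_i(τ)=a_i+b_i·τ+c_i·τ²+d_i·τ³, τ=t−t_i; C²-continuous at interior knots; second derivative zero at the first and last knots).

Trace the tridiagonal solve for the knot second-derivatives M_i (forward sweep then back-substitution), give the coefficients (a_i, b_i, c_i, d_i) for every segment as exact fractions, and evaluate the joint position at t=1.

Δ: Δ0=-7/2, Δ1=1, Δ2=2, Δ3=-1, Δ4=4
row 1: diag=8, rhs=27; c'=1/4, d'=27/8
row 2: denom=6−2·1/4=11/2; d'=(6−2·27/8)/(11/2)=-3/22
row 3: denom=8−1·2/11=86/11; d'=(-18−1·-3/22)/(86/11)=-393/172
row 4: denom=8−3·33/86=589/86; d'=(30−3·-393/172)/(589/86)=6339/1178
back: M4=6339/1178
back: M3=-393/172−33/86·6339/1178=-2562/589
back: M2=-3/22−2/11·-2562/589=771/1178
back: M1=27/8−1/4·771/1178=3783/1178
M: M0=0, M1=3783/1178, M2=771/1178, M3=-2562/589, M4=6339/1178, M5=0
seg 0: a=5, c=M0/2=0, d=(M1−M0)/(6·2)=1261/4712, b=Δ0−h0·(2M0+M1)/6=-2692/589
seg 1: a=-2, c=M1/2=3783/2356, d=(M2−M1)/(6·2)=-251/1178, b=Δ1−h1·(2M1+M2)/6=-1601/1178
seg 2: a=0, c=M2/2=771/2356, d=(M3−M2)/(6·1)=-1965/2356, b=Δ2−h2·(2M2+M3)/6=2953/1178
seg 3: a=2, c=M3/2=-1281/589, d=(M4−M3)/(6·3)=3821/7068, b=Δ3−h3·(2M3+M4)/6=1553/2356
seg 4: a=-1, c=M4/2=6339/2356, d=(M5−M4)/(6·1)=-2113/2356, b=Δ4−h4·(2M4+M5)/6=2599/1178
t_q=1 → seg 0, τ=1; S=5+-2692/589·τ+0·τ²+1261/4712·τ³=3285/4712

  seg 0: a=5 b=-2692/589 c=0 d=1261/4712
  seg 1: a=-2 b=-1601/1178 c=3783/2356 d=-251/1178
  seg 2: a=0 b=2953/1178 c=771/2356 d=-1965/2356
  seg 3: a=2 b=1553/2356 c=-1281/589 d=3821/7068
  seg 4: a=-1 b=2599/1178 c=6339/2356 d=-2113/2356
S(1) = 3285/4712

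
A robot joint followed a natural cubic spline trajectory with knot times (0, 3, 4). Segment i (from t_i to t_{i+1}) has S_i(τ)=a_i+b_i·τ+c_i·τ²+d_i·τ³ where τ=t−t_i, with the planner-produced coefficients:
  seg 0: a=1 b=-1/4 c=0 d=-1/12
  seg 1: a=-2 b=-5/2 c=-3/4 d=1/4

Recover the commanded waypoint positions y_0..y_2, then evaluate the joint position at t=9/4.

y_0 = S_0(0) = a_0 = 1
y_1 = S_1(0) = a_1 = -2
y_2 = S_1(1) = -5
t_q=9/4 is in segment 0 (τ=9/4); S_0(τ)=-131/256

y_0=1 y_1=-2 y_2=-5
S(9/4) = -131/256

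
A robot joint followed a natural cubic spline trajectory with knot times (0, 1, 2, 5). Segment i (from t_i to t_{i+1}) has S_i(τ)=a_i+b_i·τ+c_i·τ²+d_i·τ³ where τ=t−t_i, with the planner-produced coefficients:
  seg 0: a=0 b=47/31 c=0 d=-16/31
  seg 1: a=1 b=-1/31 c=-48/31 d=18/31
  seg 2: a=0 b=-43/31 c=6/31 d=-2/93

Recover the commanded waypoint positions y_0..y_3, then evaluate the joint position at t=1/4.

y_0=0 y_1=1 y_2=0 y_3=-3
S(1/4) = 23/62

y_0 = S_0(0) = a_0 = 0
y_1 = S_1(0) = a_1 = 1
y_2 = S_2(0) = a_2 = 0
y_3 = S_2(3) = -3
t_q=1/4 is in segment 0 (τ=1/4); S_0(τ)=23/62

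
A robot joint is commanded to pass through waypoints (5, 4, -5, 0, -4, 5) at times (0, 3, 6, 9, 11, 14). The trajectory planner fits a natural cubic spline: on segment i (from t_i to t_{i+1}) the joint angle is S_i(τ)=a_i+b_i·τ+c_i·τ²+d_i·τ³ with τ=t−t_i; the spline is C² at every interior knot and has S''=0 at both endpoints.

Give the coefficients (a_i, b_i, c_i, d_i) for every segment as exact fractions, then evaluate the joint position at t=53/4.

Δ: Δ0=-1/3, Δ1=-3, Δ2=5/3, Δ3=-2, Δ4=3
row 1: diag=12, rhs=-16; c'=1/4, d'=-4/3
row 2: denom=12−3·1/4=45/4; d'=(28−3·-4/3)/(45/4)=128/45
row 3: denom=10−3·4/15=46/5; d'=(-22−3·128/45)/(46/5)=-229/69
row 4: denom=10−2·5/23=220/23; d'=(30−2·-229/69)/(220/23)=632/165
back: M4=632/165
back: M3=-229/69−5/23·632/165=-137/33
back: M2=128/45−4/15·-137/33=652/165
back: M1=-4/3−1/4·652/165=-383/165
M: M0=0, M1=-383/165, M2=652/165, M3=-137/33, M4=632/165, M5=0
seg 0: a=5, c=M0/2=0, d=(M1−M0)/(6·3)=-383/2970, b=Δ0−h0·(2M0+M1)/6=91/110
seg 1: a=4, c=M1/2=-383/330, d=(M2−M1)/(6·3)=23/66, b=Δ1−h1·(2M1+M2)/6=-146/55
seg 2: a=-5, c=M2/2=326/165, d=(M3−M2)/(6·3)=-1337/2970, b=Δ2−h2·(2M2+M3)/6=-23/110
seg 3: a=0, c=M3/2=-137/66, d=(M4−M3)/(6·2)=439/660, b=Δ3−h3·(2M3+M4)/6=-28/55
seg 4: a=-4, c=M4/2=316/165, d=(M5−M4)/(6·3)=-316/1485, b=Δ4−h4·(2M4+M5)/6=-137/165
t_q=53/4 → seg 4, τ=9/4; S=-4+-137/165·τ+316/165·τ²+-316/1485·τ³=247/176

  seg 0: a=5 b=91/110 c=0 d=-383/2970
  seg 1: a=4 b=-146/55 c=-383/330 d=23/66
  seg 2: a=-5 b=-23/110 c=326/165 d=-1337/2970
  seg 3: a=0 b=-28/55 c=-137/66 d=439/660
  seg 4: a=-4 b=-137/165 c=316/165 d=-316/1485
S(53/4) = 247/176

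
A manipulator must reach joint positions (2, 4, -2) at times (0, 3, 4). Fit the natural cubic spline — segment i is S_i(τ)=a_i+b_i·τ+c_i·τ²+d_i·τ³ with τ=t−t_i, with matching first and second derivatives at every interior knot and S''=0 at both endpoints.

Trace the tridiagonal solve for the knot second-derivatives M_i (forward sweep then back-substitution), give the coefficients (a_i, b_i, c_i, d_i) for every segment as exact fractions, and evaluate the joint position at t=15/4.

Δ: Δ0=2/3, Δ1=-6
row 1: diag=8, rhs=-40; c'=1/8, d'=-5
back: M1=-5
M: M0=0, M1=-5, M2=0
seg 0: a=2, c=M0/2=0, d=(M1−M0)/(6·3)=-5/18, b=Δ0−h0·(2M0+M1)/6=19/6
seg 1: a=4, c=M1/2=-5/2, d=(M2−M1)/(6·1)=5/6, b=Δ1−h1·(2M1+M2)/6=-13/3
t_q=15/4 → seg 1, τ=3/4; S=4+-13/3·τ+-5/2·τ²+5/6·τ³=-39/128

  seg 0: a=2 b=19/6 c=0 d=-5/18
  seg 1: a=4 b=-13/3 c=-5/2 d=5/6
S(15/4) = -39/128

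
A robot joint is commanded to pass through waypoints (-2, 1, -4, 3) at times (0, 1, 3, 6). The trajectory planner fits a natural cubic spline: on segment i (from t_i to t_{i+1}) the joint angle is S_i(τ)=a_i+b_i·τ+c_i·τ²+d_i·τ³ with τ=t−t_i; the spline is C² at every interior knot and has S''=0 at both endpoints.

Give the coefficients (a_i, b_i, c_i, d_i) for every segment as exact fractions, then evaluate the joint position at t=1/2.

Δ: Δ0=3, Δ1=-5/2, Δ2=7/3
row 1: diag=6, rhs=-33; c'=1/3, d'=-11/2
row 2: denom=10−2·1/3=28/3; d'=(29−2·-11/2)/(28/3)=30/7
back: M2=30/7
back: M1=-11/2−1/3·30/7=-97/14
M: M0=0, M1=-97/14, M2=30/7, M3=0
seg 0: a=-2, c=M0/2=0, d=(M1−M0)/(6·1)=-97/84, b=Δ0−h0·(2M0+M1)/6=349/84
seg 1: a=1, c=M1/2=-97/28, d=(M2−M1)/(6·2)=157/168, b=Δ1−h1·(2M1+M2)/6=29/42
seg 2: a=-4, c=M2/2=15/7, d=(M3−M2)/(6·3)=-5/21, b=Δ2−h2·(2M2+M3)/6=-41/21
t_q=1/2 → seg 0, τ=1/2; S=-2+349/84·τ+0·τ²+-97/84·τ³=-15/224

  seg 0: a=-2 b=349/84 c=0 d=-97/84
  seg 1: a=1 b=29/42 c=-97/28 d=157/168
  seg 2: a=-4 b=-41/21 c=15/7 d=-5/21
S(1/2) = -15/224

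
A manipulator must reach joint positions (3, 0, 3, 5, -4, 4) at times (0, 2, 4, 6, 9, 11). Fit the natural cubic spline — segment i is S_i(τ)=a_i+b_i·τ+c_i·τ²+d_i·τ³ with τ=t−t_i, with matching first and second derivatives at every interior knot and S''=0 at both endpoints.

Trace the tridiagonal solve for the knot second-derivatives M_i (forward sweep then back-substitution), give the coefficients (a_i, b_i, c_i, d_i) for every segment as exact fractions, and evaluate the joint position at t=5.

Δ: Δ0=-3/2, Δ1=3/2, Δ2=1, Δ3=-3, Δ4=4
row 1: diag=8, rhs=18; c'=1/4, d'=9/4
row 2: denom=8−2·1/4=15/2; d'=(-3−2·9/4)/(15/2)=-1
row 3: denom=10−2·4/15=142/15; d'=(-24−2·-1)/(142/15)=-165/71
row 4: denom=10−3·45/142=1285/142; d'=(42−3·-165/71)/(1285/142)=6954/1285
back: M4=6954/1285
back: M3=-165/71−45/142·6954/1285=-1038/257
back: M2=-1−4/15·-1038/257=99/1285
back: M1=9/4−1/4·99/1285=5733/2570
M: M0=0, M1=5733/2570, M2=99/1285, M3=-1038/257, M4=6954/1285, M5=0
seg 0: a=3, c=M0/2=0, d=(M1−M0)/(6·2)=1911/10280, b=Δ0−h0·(2M0+M1)/6=-2883/1285
seg 1: a=0, c=M1/2=5733/5140, d=(M2−M1)/(6·2)=-369/2056, b=Δ1−h1·(2M1+M2)/6=-33/2570
seg 2: a=3, c=M2/2=99/2570, d=(M3−M2)/(6·2)=-1763/5140, b=Δ2−h2·(2M2+M3)/6=2949/1285
seg 3: a=5, c=M3/2=-519/257, d=(M4−M3)/(6·3)=2024/3855, b=Δ3−h3·(2M3+M4)/6=-2142/1285
seg 4: a=-4, c=M4/2=3477/1285, d=(M5−M4)/(6·2)=-1159/2570, b=Δ4−h4·(2M4+M5)/6=504/1285
t_q=5 → seg 2, τ=1; S=3+2949/1285·τ+99/2570·τ²+-1763/5140·τ³=25651/5140

  seg 0: a=3 b=-2883/1285 c=0 d=1911/10280
  seg 1: a=0 b=-33/2570 c=5733/5140 d=-369/2056
  seg 2: a=3 b=2949/1285 c=99/2570 d=-1763/5140
  seg 3: a=5 b=-2142/1285 c=-519/257 d=2024/3855
  seg 4: a=-4 b=504/1285 c=3477/1285 d=-1159/2570
S(5) = 25651/5140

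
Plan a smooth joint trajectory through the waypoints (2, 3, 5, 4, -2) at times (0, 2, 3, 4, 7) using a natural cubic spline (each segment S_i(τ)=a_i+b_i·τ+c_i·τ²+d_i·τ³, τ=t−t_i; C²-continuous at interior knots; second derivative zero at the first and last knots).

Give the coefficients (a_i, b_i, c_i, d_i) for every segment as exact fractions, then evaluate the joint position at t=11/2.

Δ: Δ0=1/2, Δ1=2, Δ2=-1, Δ3=-2
row 1: diag=6, rhs=9; c'=1/6, d'=3/2
row 2: denom=4−1·1/6=23/6; d'=(-18−1·3/2)/(23/6)=-117/23
row 3: denom=8−1·6/23=178/23; d'=(-6−1·-117/23)/(178/23)=-21/178
back: M3=-21/178
back: M2=-117/23−6/23·-21/178=-450/89
back: M1=3/2−1/6·-450/89=417/178
M: M0=0, M1=417/178, M2=-450/89, M3=-21/178, M4=0
seg 0: a=2, c=M0/2=0, d=(M1−M0)/(6·2)=139/712, b=Δ0−h0·(2M0+M1)/6=-25/89
seg 1: a=3, c=M1/2=417/356, d=(M2−M1)/(6·1)=-439/356, b=Δ1−h1·(2M1+M2)/6=367/178
seg 2: a=5, c=M2/2=-225/89, d=(M3−M2)/(6·1)=293/356, b=Δ2−h2·(2M2+M3)/6=251/356
seg 3: a=4, c=M3/2=-21/356, d=(M4−M3)/(6·3)=7/1068, b=Δ3−h3·(2M3+M4)/6=-335/178
t_q=11/2 → seg 3, τ=3/2; S=4+-335/178·τ+-21/356·τ²+7/1068·τ³=3037/2848

  seg 0: a=2 b=-25/89 c=0 d=139/712
  seg 1: a=3 b=367/178 c=417/356 d=-439/356
  seg 2: a=5 b=251/356 c=-225/89 d=293/356
  seg 3: a=4 b=-335/178 c=-21/356 d=7/1068
S(11/2) = 3037/2848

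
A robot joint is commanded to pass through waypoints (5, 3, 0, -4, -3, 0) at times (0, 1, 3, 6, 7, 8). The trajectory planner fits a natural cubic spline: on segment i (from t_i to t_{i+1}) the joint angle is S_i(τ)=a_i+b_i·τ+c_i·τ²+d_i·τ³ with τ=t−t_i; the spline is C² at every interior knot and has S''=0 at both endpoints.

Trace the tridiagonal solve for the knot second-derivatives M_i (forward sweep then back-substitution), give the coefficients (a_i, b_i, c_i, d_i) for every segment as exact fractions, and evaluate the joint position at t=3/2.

Δ: Δ0=-2, Δ1=-3/2, Δ2=-4/3, Δ3=1, Δ4=3
row 1: diag=6, rhs=3; c'=1/3, d'=1/2
row 2: denom=10−2·1/3=28/3; d'=(1−2·1/2)/(28/3)=0
row 3: denom=8−3·9/28=197/28; d'=(14−3·0)/(197/28)=392/197
row 4: denom=4−1·28/197=760/197; d'=(12−1·392/197)/(760/197)=493/190
back: M4=493/190
back: M3=392/197−28/197·493/190=154/95
back: M2=0−9/28·154/95=-99/190
back: M1=1/2−1/3·-99/190=64/95
M: M0=0, M1=64/95, M2=-99/190, M3=154/95, M4=493/190, M5=0
seg 0: a=5, c=M0/2=0, d=(M1−M0)/(6·1)=32/285, b=Δ0−h0·(2M0+M1)/6=-602/285
seg 1: a=3, c=M1/2=32/95, d=(M2−M1)/(6·2)=-227/2280, b=Δ1−h1·(2M1+M2)/6=-506/285
seg 2: a=0, c=M2/2=-99/380, d=(M3−M2)/(6·3)=407/3420, b=Δ2−h2·(2M2+M3)/6=-185/114
seg 3: a=-4, c=M3/2=77/95, d=(M4−M3)/(6·1)=37/228, b=Δ3−h3·(2M3+M4)/6=31/1140
seg 4: a=-3, c=M4/2=493/380, d=(M5−M4)/(6·1)=-493/1140, b=Δ4−h4·(2M4+M5)/6=1217/570
t_q=3/2 → seg 1, τ=1/2; S=3+-506/285·τ+32/95·τ²+-227/2280·τ³=13279/6080

  seg 0: a=5 b=-602/285 c=0 d=32/285
  seg 1: a=3 b=-506/285 c=32/95 d=-227/2280
  seg 2: a=0 b=-185/114 c=-99/380 d=407/3420
  seg 3: a=-4 b=31/1140 c=77/95 d=37/228
  seg 4: a=-3 b=1217/570 c=493/380 d=-493/1140
S(3/2) = 13279/6080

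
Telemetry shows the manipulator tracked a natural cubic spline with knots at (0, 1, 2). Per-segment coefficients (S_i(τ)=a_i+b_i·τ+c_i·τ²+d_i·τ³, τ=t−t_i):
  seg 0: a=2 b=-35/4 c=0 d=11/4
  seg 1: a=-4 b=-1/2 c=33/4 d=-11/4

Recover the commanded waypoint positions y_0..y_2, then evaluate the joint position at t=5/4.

y_0 = S_0(0) = a_0 = 2
y_1 = S_1(0) = a_1 = -4
y_2 = S_1(1) = 1
t_q=5/4 is in segment 1 (τ=1/4); S_1(τ)=-935/256

y_0=2 y_1=-4 y_2=1
S(5/4) = -935/256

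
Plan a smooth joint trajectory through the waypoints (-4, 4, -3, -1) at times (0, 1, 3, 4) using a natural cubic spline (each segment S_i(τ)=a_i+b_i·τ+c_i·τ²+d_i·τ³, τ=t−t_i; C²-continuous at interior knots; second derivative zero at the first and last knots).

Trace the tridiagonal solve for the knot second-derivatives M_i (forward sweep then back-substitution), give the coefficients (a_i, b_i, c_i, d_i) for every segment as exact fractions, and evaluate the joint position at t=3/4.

Δ: Δ0=8, Δ1=-7/2, Δ2=2
row 1: diag=6, rhs=-69; c'=1/3, d'=-23/2
row 2: denom=6−2·1/3=16/3; d'=(33−2·-23/2)/(16/3)=21/2
back: M2=21/2
back: M1=-23/2−1/3·21/2=-15
M: M0=0, M1=-15, M2=21/2, M3=0
seg 0: a=-4, c=M0/2=0, d=(M1−M0)/(6·1)=-5/2, b=Δ0−h0·(2M0+M1)/6=21/2
seg 1: a=4, c=M1/2=-15/2, d=(M2−M1)/(6·2)=17/8, b=Δ1−h1·(2M1+M2)/6=3
seg 2: a=-3, c=M2/2=21/4, d=(M3−M2)/(6·1)=-7/4, b=Δ2−h2·(2M2+M3)/6=-3/2
t_q=3/4 → seg 0, τ=3/4; S=-4+21/2·τ+0·τ²+-5/2·τ³=361/128

  seg 0: a=-4 b=21/2 c=0 d=-5/2
  seg 1: a=4 b=3 c=-15/2 d=17/8
  seg 2: a=-3 b=-3/2 c=21/4 d=-7/4
S(3/4) = 361/128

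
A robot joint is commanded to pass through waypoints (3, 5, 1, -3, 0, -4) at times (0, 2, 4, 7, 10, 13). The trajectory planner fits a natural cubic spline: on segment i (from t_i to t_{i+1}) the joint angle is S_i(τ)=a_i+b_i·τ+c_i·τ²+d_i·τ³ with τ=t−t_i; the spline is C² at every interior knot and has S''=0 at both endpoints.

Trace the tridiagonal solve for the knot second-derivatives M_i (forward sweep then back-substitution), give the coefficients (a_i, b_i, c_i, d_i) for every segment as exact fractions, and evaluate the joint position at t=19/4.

Δ: Δ0=1, Δ1=-2, Δ2=-4/3, Δ3=1, Δ4=-4/3
row 1: diag=8, rhs=-18; c'=1/4, d'=-9/4
row 2: denom=10−2·1/4=19/2; d'=(4−2·-9/4)/(19/2)=17/19
row 3: denom=12−3·6/19=210/19; d'=(14−3·17/19)/(210/19)=43/42
row 4: denom=12−3·19/70=783/70; d'=(-14−3·43/42)/(783/70)=-1195/783
back: M4=-1195/783
back: M3=43/42−19/70·-1195/783=1126/783
back: M2=17/19−6/19·1126/783=115/261
back: M1=-9/4−1/4·115/261=-616/261
M: M0=0, M1=-616/261, M2=115/261, M3=1126/783, M4=-1195/783, M5=0
seg 0: a=3, c=M0/2=0, d=(M1−M0)/(6·2)=-154/783, b=Δ0−h0·(2M0+M1)/6=1399/783
seg 1: a=5, c=M1/2=-308/261, d=(M2−M1)/(6·2)=731/3132, b=Δ1−h1·(2M1+M2)/6=-449/783
seg 2: a=1, c=M2/2=115/522, d=(M3−M2)/(6·3)=781/14094, b=Δ2−h2·(2M2+M3)/6=-1952/783
seg 3: a=-3, c=M3/2=563/783, d=(M4−M3)/(6·3)=-2321/14094, b=Δ3−h3·(2M3+M4)/6=509/1566
seg 4: a=0, c=M4/2=-1195/1566, d=(M5−M4)/(6·3)=1195/14094, b=Δ4−h4·(2M4+M5)/6=151/783
t_q=19/4 → seg 2, τ=3/4; S=1+-1952/783·τ+115/522·τ²+781/14094·τ³=-8045/11136

  seg 0: a=3 b=1399/783 c=0 d=-154/783
  seg 1: a=5 b=-449/783 c=-308/261 d=731/3132
  seg 2: a=1 b=-1952/783 c=115/522 d=781/14094
  seg 3: a=-3 b=509/1566 c=563/783 d=-2321/14094
  seg 4: a=0 b=151/783 c=-1195/1566 d=1195/14094
S(19/4) = -8045/11136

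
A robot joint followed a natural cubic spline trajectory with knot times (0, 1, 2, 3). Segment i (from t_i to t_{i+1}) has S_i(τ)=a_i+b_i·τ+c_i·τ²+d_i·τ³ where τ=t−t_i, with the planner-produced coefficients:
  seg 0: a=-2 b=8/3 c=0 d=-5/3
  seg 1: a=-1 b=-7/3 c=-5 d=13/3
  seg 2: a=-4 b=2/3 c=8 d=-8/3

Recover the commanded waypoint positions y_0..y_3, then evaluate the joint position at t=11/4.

y_0=-2 y_1=-1 y_2=-4 y_3=2
S(11/4) = -1/8

y_0 = S_0(0) = a_0 = -2
y_1 = S_1(0) = a_1 = -1
y_2 = S_2(0) = a_2 = -4
y_3 = S_2(1) = 2
t_q=11/4 is in segment 2 (τ=3/4); S_2(τ)=-1/8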